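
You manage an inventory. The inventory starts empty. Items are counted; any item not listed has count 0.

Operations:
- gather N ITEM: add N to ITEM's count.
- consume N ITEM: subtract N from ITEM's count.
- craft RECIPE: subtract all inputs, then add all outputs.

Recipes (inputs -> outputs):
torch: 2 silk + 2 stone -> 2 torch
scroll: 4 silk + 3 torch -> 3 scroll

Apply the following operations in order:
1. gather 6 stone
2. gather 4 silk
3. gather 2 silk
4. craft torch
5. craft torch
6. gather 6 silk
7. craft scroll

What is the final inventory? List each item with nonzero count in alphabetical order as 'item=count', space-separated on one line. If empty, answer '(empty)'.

After 1 (gather 6 stone): stone=6
After 2 (gather 4 silk): silk=4 stone=6
After 3 (gather 2 silk): silk=6 stone=6
After 4 (craft torch): silk=4 stone=4 torch=2
After 5 (craft torch): silk=2 stone=2 torch=4
After 6 (gather 6 silk): silk=8 stone=2 torch=4
After 7 (craft scroll): scroll=3 silk=4 stone=2 torch=1

Answer: scroll=3 silk=4 stone=2 torch=1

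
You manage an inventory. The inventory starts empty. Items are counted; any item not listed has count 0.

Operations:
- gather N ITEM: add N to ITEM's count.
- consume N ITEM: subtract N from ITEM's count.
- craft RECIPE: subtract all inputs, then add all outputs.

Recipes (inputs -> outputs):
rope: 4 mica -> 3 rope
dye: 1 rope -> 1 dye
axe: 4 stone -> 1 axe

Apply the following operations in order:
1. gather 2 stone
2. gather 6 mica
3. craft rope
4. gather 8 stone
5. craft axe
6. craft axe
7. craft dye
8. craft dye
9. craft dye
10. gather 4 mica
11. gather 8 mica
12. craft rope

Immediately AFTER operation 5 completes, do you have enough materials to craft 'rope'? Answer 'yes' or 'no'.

After 1 (gather 2 stone): stone=2
After 2 (gather 6 mica): mica=6 stone=2
After 3 (craft rope): mica=2 rope=3 stone=2
After 4 (gather 8 stone): mica=2 rope=3 stone=10
After 5 (craft axe): axe=1 mica=2 rope=3 stone=6

Answer: no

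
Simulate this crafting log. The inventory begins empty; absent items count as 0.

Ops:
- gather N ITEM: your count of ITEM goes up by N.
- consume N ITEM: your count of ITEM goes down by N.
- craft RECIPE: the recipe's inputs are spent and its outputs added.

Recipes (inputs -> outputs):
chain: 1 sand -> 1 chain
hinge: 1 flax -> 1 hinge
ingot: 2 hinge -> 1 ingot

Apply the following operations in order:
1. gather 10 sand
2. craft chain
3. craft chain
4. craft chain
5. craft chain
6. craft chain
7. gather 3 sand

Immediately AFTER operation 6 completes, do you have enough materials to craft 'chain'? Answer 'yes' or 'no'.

Answer: yes

Derivation:
After 1 (gather 10 sand): sand=10
After 2 (craft chain): chain=1 sand=9
After 3 (craft chain): chain=2 sand=8
After 4 (craft chain): chain=3 sand=7
After 5 (craft chain): chain=4 sand=6
After 6 (craft chain): chain=5 sand=5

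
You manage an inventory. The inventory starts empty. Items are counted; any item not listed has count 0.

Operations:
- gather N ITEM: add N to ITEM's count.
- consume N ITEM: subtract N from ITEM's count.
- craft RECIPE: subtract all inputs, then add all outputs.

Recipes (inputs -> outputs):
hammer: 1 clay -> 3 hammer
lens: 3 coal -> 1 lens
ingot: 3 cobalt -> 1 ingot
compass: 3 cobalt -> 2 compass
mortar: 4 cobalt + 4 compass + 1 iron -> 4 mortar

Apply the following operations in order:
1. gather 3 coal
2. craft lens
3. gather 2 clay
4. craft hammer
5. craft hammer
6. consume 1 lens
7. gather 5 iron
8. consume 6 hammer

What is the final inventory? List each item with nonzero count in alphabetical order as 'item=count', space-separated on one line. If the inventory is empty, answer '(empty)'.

Answer: iron=5

Derivation:
After 1 (gather 3 coal): coal=3
After 2 (craft lens): lens=1
After 3 (gather 2 clay): clay=2 lens=1
After 4 (craft hammer): clay=1 hammer=3 lens=1
After 5 (craft hammer): hammer=6 lens=1
After 6 (consume 1 lens): hammer=6
After 7 (gather 5 iron): hammer=6 iron=5
After 8 (consume 6 hammer): iron=5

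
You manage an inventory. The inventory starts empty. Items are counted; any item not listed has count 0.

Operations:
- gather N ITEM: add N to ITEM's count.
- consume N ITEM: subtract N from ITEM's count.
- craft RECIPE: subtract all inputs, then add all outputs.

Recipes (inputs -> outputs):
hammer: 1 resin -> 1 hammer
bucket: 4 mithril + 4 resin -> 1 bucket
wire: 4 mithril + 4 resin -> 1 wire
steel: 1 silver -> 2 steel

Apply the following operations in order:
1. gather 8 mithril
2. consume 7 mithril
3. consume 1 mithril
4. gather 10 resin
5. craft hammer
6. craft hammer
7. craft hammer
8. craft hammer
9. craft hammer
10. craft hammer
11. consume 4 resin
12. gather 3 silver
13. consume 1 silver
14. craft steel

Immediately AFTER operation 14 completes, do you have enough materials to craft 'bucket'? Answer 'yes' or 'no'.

After 1 (gather 8 mithril): mithril=8
After 2 (consume 7 mithril): mithril=1
After 3 (consume 1 mithril): (empty)
After 4 (gather 10 resin): resin=10
After 5 (craft hammer): hammer=1 resin=9
After 6 (craft hammer): hammer=2 resin=8
After 7 (craft hammer): hammer=3 resin=7
After 8 (craft hammer): hammer=4 resin=6
After 9 (craft hammer): hammer=5 resin=5
After 10 (craft hammer): hammer=6 resin=4
After 11 (consume 4 resin): hammer=6
After 12 (gather 3 silver): hammer=6 silver=3
After 13 (consume 1 silver): hammer=6 silver=2
After 14 (craft steel): hammer=6 silver=1 steel=2

Answer: no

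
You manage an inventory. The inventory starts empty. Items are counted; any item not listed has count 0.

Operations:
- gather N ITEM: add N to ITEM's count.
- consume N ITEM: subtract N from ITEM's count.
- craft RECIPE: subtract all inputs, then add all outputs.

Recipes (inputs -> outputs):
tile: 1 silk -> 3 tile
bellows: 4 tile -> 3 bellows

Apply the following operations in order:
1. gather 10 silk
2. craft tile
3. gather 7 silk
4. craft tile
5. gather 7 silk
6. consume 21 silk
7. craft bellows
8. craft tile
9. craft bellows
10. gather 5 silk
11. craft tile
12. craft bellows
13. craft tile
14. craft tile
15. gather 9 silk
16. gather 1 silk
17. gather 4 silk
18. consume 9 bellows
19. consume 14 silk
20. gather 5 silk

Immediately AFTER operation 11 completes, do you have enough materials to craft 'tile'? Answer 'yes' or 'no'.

Answer: yes

Derivation:
After 1 (gather 10 silk): silk=10
After 2 (craft tile): silk=9 tile=3
After 3 (gather 7 silk): silk=16 tile=3
After 4 (craft tile): silk=15 tile=6
After 5 (gather 7 silk): silk=22 tile=6
After 6 (consume 21 silk): silk=1 tile=6
After 7 (craft bellows): bellows=3 silk=1 tile=2
After 8 (craft tile): bellows=3 tile=5
After 9 (craft bellows): bellows=6 tile=1
After 10 (gather 5 silk): bellows=6 silk=5 tile=1
After 11 (craft tile): bellows=6 silk=4 tile=4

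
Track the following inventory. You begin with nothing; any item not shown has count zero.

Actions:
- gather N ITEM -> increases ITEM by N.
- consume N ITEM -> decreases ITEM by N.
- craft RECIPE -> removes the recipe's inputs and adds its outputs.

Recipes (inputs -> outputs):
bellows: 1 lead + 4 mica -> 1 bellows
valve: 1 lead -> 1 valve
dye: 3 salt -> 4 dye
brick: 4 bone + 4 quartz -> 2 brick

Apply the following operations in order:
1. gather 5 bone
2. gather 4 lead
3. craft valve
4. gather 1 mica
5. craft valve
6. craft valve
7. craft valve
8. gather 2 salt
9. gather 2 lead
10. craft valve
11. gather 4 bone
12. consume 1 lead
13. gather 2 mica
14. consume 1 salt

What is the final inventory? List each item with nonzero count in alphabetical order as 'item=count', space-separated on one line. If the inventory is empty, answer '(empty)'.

After 1 (gather 5 bone): bone=5
After 2 (gather 4 lead): bone=5 lead=4
After 3 (craft valve): bone=5 lead=3 valve=1
After 4 (gather 1 mica): bone=5 lead=3 mica=1 valve=1
After 5 (craft valve): bone=5 lead=2 mica=1 valve=2
After 6 (craft valve): bone=5 lead=1 mica=1 valve=3
After 7 (craft valve): bone=5 mica=1 valve=4
After 8 (gather 2 salt): bone=5 mica=1 salt=2 valve=4
After 9 (gather 2 lead): bone=5 lead=2 mica=1 salt=2 valve=4
After 10 (craft valve): bone=5 lead=1 mica=1 salt=2 valve=5
After 11 (gather 4 bone): bone=9 lead=1 mica=1 salt=2 valve=5
After 12 (consume 1 lead): bone=9 mica=1 salt=2 valve=5
After 13 (gather 2 mica): bone=9 mica=3 salt=2 valve=5
After 14 (consume 1 salt): bone=9 mica=3 salt=1 valve=5

Answer: bone=9 mica=3 salt=1 valve=5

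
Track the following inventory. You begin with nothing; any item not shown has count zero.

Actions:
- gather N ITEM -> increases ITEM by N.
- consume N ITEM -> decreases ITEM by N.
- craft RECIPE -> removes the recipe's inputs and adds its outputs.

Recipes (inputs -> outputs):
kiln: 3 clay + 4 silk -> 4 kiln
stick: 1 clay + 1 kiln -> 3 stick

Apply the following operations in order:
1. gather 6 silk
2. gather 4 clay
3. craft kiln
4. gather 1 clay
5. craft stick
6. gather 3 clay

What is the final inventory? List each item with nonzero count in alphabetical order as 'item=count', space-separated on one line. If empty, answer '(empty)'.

Answer: clay=4 kiln=3 silk=2 stick=3

Derivation:
After 1 (gather 6 silk): silk=6
After 2 (gather 4 clay): clay=4 silk=6
After 3 (craft kiln): clay=1 kiln=4 silk=2
After 4 (gather 1 clay): clay=2 kiln=4 silk=2
After 5 (craft stick): clay=1 kiln=3 silk=2 stick=3
After 6 (gather 3 clay): clay=4 kiln=3 silk=2 stick=3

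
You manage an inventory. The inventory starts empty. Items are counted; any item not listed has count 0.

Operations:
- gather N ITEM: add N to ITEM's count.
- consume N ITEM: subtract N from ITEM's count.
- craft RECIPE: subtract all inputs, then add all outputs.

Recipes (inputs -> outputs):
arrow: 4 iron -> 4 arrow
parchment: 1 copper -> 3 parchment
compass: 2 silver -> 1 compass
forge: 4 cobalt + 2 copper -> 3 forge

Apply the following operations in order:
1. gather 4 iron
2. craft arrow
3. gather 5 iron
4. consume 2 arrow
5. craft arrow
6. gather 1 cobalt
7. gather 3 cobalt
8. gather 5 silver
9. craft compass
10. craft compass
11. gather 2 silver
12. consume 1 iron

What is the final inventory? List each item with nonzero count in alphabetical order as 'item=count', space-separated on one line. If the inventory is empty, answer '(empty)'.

Answer: arrow=6 cobalt=4 compass=2 silver=3

Derivation:
After 1 (gather 4 iron): iron=4
After 2 (craft arrow): arrow=4
After 3 (gather 5 iron): arrow=4 iron=5
After 4 (consume 2 arrow): arrow=2 iron=5
After 5 (craft arrow): arrow=6 iron=1
After 6 (gather 1 cobalt): arrow=6 cobalt=1 iron=1
After 7 (gather 3 cobalt): arrow=6 cobalt=4 iron=1
After 8 (gather 5 silver): arrow=6 cobalt=4 iron=1 silver=5
After 9 (craft compass): arrow=6 cobalt=4 compass=1 iron=1 silver=3
After 10 (craft compass): arrow=6 cobalt=4 compass=2 iron=1 silver=1
After 11 (gather 2 silver): arrow=6 cobalt=4 compass=2 iron=1 silver=3
After 12 (consume 1 iron): arrow=6 cobalt=4 compass=2 silver=3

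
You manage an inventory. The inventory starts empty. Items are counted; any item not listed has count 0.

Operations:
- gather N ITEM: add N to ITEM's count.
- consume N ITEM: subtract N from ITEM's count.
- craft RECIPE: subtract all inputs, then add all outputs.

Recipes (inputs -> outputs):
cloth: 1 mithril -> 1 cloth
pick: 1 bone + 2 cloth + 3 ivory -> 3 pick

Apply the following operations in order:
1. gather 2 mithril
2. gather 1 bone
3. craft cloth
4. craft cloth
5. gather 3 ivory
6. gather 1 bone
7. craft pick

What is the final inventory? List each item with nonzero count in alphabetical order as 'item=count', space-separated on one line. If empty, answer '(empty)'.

Answer: bone=1 pick=3

Derivation:
After 1 (gather 2 mithril): mithril=2
After 2 (gather 1 bone): bone=1 mithril=2
After 3 (craft cloth): bone=1 cloth=1 mithril=1
After 4 (craft cloth): bone=1 cloth=2
After 5 (gather 3 ivory): bone=1 cloth=2 ivory=3
After 6 (gather 1 bone): bone=2 cloth=2 ivory=3
After 7 (craft pick): bone=1 pick=3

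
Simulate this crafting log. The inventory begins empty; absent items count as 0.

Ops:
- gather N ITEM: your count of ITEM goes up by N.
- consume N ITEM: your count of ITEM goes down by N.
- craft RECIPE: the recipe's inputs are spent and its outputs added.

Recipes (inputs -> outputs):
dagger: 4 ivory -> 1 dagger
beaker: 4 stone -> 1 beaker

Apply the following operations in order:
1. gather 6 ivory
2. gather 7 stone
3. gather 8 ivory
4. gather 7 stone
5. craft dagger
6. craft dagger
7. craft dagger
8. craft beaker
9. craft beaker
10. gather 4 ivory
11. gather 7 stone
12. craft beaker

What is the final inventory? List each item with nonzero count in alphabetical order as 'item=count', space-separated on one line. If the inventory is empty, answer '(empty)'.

After 1 (gather 6 ivory): ivory=6
After 2 (gather 7 stone): ivory=6 stone=7
After 3 (gather 8 ivory): ivory=14 stone=7
After 4 (gather 7 stone): ivory=14 stone=14
After 5 (craft dagger): dagger=1 ivory=10 stone=14
After 6 (craft dagger): dagger=2 ivory=6 stone=14
After 7 (craft dagger): dagger=3 ivory=2 stone=14
After 8 (craft beaker): beaker=1 dagger=3 ivory=2 stone=10
After 9 (craft beaker): beaker=2 dagger=3 ivory=2 stone=6
After 10 (gather 4 ivory): beaker=2 dagger=3 ivory=6 stone=6
After 11 (gather 7 stone): beaker=2 dagger=3 ivory=6 stone=13
After 12 (craft beaker): beaker=3 dagger=3 ivory=6 stone=9

Answer: beaker=3 dagger=3 ivory=6 stone=9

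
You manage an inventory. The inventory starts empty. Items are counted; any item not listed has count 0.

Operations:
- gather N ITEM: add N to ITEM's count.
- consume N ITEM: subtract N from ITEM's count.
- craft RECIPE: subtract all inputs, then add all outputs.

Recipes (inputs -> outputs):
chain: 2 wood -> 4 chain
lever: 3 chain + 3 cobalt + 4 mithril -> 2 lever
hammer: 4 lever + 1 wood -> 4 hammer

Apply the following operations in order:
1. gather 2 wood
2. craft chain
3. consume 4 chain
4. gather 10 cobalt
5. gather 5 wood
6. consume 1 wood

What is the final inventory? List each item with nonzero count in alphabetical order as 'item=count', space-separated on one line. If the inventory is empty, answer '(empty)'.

Answer: cobalt=10 wood=4

Derivation:
After 1 (gather 2 wood): wood=2
After 2 (craft chain): chain=4
After 3 (consume 4 chain): (empty)
After 4 (gather 10 cobalt): cobalt=10
After 5 (gather 5 wood): cobalt=10 wood=5
After 6 (consume 1 wood): cobalt=10 wood=4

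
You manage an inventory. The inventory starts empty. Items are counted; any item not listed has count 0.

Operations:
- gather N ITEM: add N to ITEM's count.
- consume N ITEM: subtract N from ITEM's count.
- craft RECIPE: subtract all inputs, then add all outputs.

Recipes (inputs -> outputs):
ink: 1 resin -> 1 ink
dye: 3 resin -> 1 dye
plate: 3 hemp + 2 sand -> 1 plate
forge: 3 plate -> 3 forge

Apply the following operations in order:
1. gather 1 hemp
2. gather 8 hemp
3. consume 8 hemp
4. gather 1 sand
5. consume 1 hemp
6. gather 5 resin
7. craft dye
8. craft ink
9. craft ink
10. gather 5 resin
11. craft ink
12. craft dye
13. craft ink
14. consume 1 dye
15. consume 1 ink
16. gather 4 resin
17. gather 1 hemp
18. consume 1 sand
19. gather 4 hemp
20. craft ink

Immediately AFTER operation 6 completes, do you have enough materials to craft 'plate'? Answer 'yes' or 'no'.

Answer: no

Derivation:
After 1 (gather 1 hemp): hemp=1
After 2 (gather 8 hemp): hemp=9
After 3 (consume 8 hemp): hemp=1
After 4 (gather 1 sand): hemp=1 sand=1
After 5 (consume 1 hemp): sand=1
After 6 (gather 5 resin): resin=5 sand=1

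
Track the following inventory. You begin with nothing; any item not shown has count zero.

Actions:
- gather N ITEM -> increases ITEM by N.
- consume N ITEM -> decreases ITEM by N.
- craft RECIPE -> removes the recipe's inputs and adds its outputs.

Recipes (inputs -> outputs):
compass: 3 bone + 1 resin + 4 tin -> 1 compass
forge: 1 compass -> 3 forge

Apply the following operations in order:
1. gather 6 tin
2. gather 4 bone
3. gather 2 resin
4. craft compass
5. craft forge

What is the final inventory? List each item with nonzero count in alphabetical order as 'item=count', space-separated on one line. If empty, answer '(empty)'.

Answer: bone=1 forge=3 resin=1 tin=2

Derivation:
After 1 (gather 6 tin): tin=6
After 2 (gather 4 bone): bone=4 tin=6
After 3 (gather 2 resin): bone=4 resin=2 tin=6
After 4 (craft compass): bone=1 compass=1 resin=1 tin=2
After 5 (craft forge): bone=1 forge=3 resin=1 tin=2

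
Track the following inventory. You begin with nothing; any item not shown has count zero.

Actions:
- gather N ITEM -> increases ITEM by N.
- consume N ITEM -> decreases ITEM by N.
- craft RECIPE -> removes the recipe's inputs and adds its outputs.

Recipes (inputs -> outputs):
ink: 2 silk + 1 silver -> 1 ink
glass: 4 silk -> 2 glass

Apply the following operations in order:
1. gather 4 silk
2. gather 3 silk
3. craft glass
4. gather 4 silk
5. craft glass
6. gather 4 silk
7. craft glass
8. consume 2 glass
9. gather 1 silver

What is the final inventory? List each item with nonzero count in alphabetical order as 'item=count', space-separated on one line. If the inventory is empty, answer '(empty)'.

After 1 (gather 4 silk): silk=4
After 2 (gather 3 silk): silk=7
After 3 (craft glass): glass=2 silk=3
After 4 (gather 4 silk): glass=2 silk=7
After 5 (craft glass): glass=4 silk=3
After 6 (gather 4 silk): glass=4 silk=7
After 7 (craft glass): glass=6 silk=3
After 8 (consume 2 glass): glass=4 silk=3
After 9 (gather 1 silver): glass=4 silk=3 silver=1

Answer: glass=4 silk=3 silver=1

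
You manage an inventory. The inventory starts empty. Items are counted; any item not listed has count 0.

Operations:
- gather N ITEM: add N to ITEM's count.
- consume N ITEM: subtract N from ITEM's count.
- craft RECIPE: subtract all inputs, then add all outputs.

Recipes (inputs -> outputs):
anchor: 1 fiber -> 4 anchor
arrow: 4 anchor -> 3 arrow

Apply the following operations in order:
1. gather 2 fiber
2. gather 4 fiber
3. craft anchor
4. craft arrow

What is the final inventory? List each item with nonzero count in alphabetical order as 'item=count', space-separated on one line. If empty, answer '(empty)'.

After 1 (gather 2 fiber): fiber=2
After 2 (gather 4 fiber): fiber=6
After 3 (craft anchor): anchor=4 fiber=5
After 4 (craft arrow): arrow=3 fiber=5

Answer: arrow=3 fiber=5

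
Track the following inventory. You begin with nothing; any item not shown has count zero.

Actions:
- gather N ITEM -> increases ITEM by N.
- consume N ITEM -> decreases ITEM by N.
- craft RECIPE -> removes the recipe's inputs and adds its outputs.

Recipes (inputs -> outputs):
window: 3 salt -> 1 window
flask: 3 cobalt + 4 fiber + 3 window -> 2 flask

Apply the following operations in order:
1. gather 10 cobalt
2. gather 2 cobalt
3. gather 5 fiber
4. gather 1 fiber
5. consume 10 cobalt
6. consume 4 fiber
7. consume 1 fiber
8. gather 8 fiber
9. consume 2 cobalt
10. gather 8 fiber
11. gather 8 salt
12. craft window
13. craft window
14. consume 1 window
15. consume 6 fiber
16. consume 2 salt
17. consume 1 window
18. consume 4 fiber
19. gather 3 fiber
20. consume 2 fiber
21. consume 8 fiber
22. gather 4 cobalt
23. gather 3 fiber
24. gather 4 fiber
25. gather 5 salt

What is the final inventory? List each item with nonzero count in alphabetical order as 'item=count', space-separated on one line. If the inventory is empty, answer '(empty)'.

Answer: cobalt=4 fiber=7 salt=5

Derivation:
After 1 (gather 10 cobalt): cobalt=10
After 2 (gather 2 cobalt): cobalt=12
After 3 (gather 5 fiber): cobalt=12 fiber=5
After 4 (gather 1 fiber): cobalt=12 fiber=6
After 5 (consume 10 cobalt): cobalt=2 fiber=6
After 6 (consume 4 fiber): cobalt=2 fiber=2
After 7 (consume 1 fiber): cobalt=2 fiber=1
After 8 (gather 8 fiber): cobalt=2 fiber=9
After 9 (consume 2 cobalt): fiber=9
After 10 (gather 8 fiber): fiber=17
After 11 (gather 8 salt): fiber=17 salt=8
After 12 (craft window): fiber=17 salt=5 window=1
After 13 (craft window): fiber=17 salt=2 window=2
After 14 (consume 1 window): fiber=17 salt=2 window=1
After 15 (consume 6 fiber): fiber=11 salt=2 window=1
After 16 (consume 2 salt): fiber=11 window=1
After 17 (consume 1 window): fiber=11
After 18 (consume 4 fiber): fiber=7
After 19 (gather 3 fiber): fiber=10
After 20 (consume 2 fiber): fiber=8
After 21 (consume 8 fiber): (empty)
After 22 (gather 4 cobalt): cobalt=4
After 23 (gather 3 fiber): cobalt=4 fiber=3
After 24 (gather 4 fiber): cobalt=4 fiber=7
After 25 (gather 5 salt): cobalt=4 fiber=7 salt=5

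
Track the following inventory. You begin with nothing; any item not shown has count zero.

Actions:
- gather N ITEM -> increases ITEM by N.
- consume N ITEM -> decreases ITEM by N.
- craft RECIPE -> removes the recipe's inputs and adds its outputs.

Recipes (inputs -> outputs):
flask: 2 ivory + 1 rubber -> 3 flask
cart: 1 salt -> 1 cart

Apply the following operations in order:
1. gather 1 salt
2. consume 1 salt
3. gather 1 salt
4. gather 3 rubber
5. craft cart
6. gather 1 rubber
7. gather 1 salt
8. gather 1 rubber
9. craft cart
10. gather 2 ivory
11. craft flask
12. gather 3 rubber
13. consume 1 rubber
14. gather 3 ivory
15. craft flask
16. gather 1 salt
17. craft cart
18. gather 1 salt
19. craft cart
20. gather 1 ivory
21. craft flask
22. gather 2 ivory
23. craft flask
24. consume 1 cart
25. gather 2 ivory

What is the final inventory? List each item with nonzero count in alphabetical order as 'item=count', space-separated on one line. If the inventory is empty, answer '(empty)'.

Answer: cart=3 flask=12 ivory=2 rubber=3

Derivation:
After 1 (gather 1 salt): salt=1
After 2 (consume 1 salt): (empty)
After 3 (gather 1 salt): salt=1
After 4 (gather 3 rubber): rubber=3 salt=1
After 5 (craft cart): cart=1 rubber=3
After 6 (gather 1 rubber): cart=1 rubber=4
After 7 (gather 1 salt): cart=1 rubber=4 salt=1
After 8 (gather 1 rubber): cart=1 rubber=5 salt=1
After 9 (craft cart): cart=2 rubber=5
After 10 (gather 2 ivory): cart=2 ivory=2 rubber=5
After 11 (craft flask): cart=2 flask=3 rubber=4
After 12 (gather 3 rubber): cart=2 flask=3 rubber=7
After 13 (consume 1 rubber): cart=2 flask=3 rubber=6
After 14 (gather 3 ivory): cart=2 flask=3 ivory=3 rubber=6
After 15 (craft flask): cart=2 flask=6 ivory=1 rubber=5
After 16 (gather 1 salt): cart=2 flask=6 ivory=1 rubber=5 salt=1
After 17 (craft cart): cart=3 flask=6 ivory=1 rubber=5
After 18 (gather 1 salt): cart=3 flask=6 ivory=1 rubber=5 salt=1
After 19 (craft cart): cart=4 flask=6 ivory=1 rubber=5
After 20 (gather 1 ivory): cart=4 flask=6 ivory=2 rubber=5
After 21 (craft flask): cart=4 flask=9 rubber=4
After 22 (gather 2 ivory): cart=4 flask=9 ivory=2 rubber=4
After 23 (craft flask): cart=4 flask=12 rubber=3
After 24 (consume 1 cart): cart=3 flask=12 rubber=3
After 25 (gather 2 ivory): cart=3 flask=12 ivory=2 rubber=3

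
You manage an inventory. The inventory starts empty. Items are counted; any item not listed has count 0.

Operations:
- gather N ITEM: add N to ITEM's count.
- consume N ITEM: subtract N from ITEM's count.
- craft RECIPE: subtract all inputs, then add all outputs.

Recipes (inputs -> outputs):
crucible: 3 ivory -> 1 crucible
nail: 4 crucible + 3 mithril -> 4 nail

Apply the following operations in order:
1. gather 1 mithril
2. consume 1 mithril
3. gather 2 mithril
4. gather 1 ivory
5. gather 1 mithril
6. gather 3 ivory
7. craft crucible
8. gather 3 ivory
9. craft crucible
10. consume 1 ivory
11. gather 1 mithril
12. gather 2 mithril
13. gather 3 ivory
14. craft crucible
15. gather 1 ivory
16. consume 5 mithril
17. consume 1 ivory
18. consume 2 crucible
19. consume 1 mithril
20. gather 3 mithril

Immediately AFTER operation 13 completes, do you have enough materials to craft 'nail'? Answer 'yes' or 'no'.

Answer: no

Derivation:
After 1 (gather 1 mithril): mithril=1
After 2 (consume 1 mithril): (empty)
After 3 (gather 2 mithril): mithril=2
After 4 (gather 1 ivory): ivory=1 mithril=2
After 5 (gather 1 mithril): ivory=1 mithril=3
After 6 (gather 3 ivory): ivory=4 mithril=3
After 7 (craft crucible): crucible=1 ivory=1 mithril=3
After 8 (gather 3 ivory): crucible=1 ivory=4 mithril=3
After 9 (craft crucible): crucible=2 ivory=1 mithril=3
After 10 (consume 1 ivory): crucible=2 mithril=3
After 11 (gather 1 mithril): crucible=2 mithril=4
After 12 (gather 2 mithril): crucible=2 mithril=6
After 13 (gather 3 ivory): crucible=2 ivory=3 mithril=6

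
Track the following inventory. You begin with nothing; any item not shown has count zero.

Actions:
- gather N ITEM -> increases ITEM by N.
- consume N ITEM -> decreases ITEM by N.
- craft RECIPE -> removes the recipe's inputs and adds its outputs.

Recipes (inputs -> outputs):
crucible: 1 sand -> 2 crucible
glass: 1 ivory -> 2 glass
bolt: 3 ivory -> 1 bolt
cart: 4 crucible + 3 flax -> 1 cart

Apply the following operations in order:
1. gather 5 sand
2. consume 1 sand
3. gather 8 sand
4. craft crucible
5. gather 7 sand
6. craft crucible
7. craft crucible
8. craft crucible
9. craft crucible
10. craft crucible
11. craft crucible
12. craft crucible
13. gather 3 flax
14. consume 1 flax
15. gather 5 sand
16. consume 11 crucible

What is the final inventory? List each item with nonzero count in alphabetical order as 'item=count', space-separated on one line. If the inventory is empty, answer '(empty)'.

After 1 (gather 5 sand): sand=5
After 2 (consume 1 sand): sand=4
After 3 (gather 8 sand): sand=12
After 4 (craft crucible): crucible=2 sand=11
After 5 (gather 7 sand): crucible=2 sand=18
After 6 (craft crucible): crucible=4 sand=17
After 7 (craft crucible): crucible=6 sand=16
After 8 (craft crucible): crucible=8 sand=15
After 9 (craft crucible): crucible=10 sand=14
After 10 (craft crucible): crucible=12 sand=13
After 11 (craft crucible): crucible=14 sand=12
After 12 (craft crucible): crucible=16 sand=11
After 13 (gather 3 flax): crucible=16 flax=3 sand=11
After 14 (consume 1 flax): crucible=16 flax=2 sand=11
After 15 (gather 5 sand): crucible=16 flax=2 sand=16
After 16 (consume 11 crucible): crucible=5 flax=2 sand=16

Answer: crucible=5 flax=2 sand=16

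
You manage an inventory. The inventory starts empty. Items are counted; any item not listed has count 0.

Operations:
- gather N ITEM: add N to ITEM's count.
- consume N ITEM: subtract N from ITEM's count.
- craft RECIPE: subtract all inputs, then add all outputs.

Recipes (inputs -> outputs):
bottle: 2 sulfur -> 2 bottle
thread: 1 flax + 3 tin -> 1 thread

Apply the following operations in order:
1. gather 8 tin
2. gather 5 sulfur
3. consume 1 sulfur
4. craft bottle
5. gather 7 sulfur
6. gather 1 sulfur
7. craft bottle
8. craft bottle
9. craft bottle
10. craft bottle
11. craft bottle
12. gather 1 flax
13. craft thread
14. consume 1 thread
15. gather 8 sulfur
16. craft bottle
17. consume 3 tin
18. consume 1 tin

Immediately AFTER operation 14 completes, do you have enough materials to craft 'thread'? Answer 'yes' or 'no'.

Answer: no

Derivation:
After 1 (gather 8 tin): tin=8
After 2 (gather 5 sulfur): sulfur=5 tin=8
After 3 (consume 1 sulfur): sulfur=4 tin=8
After 4 (craft bottle): bottle=2 sulfur=2 tin=8
After 5 (gather 7 sulfur): bottle=2 sulfur=9 tin=8
After 6 (gather 1 sulfur): bottle=2 sulfur=10 tin=8
After 7 (craft bottle): bottle=4 sulfur=8 tin=8
After 8 (craft bottle): bottle=6 sulfur=6 tin=8
After 9 (craft bottle): bottle=8 sulfur=4 tin=8
After 10 (craft bottle): bottle=10 sulfur=2 tin=8
After 11 (craft bottle): bottle=12 tin=8
After 12 (gather 1 flax): bottle=12 flax=1 tin=8
After 13 (craft thread): bottle=12 thread=1 tin=5
After 14 (consume 1 thread): bottle=12 tin=5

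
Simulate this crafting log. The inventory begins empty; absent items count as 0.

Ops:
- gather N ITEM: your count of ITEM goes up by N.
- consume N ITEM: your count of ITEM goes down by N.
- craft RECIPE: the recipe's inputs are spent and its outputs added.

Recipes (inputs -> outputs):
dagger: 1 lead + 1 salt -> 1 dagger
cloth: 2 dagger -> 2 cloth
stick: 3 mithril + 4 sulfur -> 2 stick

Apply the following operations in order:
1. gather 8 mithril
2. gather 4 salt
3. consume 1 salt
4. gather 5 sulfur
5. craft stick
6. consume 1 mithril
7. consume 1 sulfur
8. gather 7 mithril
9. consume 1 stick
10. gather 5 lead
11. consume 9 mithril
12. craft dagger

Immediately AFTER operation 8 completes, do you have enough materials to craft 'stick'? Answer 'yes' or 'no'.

Answer: no

Derivation:
After 1 (gather 8 mithril): mithril=8
After 2 (gather 4 salt): mithril=8 salt=4
After 3 (consume 1 salt): mithril=8 salt=3
After 4 (gather 5 sulfur): mithril=8 salt=3 sulfur=5
After 5 (craft stick): mithril=5 salt=3 stick=2 sulfur=1
After 6 (consume 1 mithril): mithril=4 salt=3 stick=2 sulfur=1
After 7 (consume 1 sulfur): mithril=4 salt=3 stick=2
After 8 (gather 7 mithril): mithril=11 salt=3 stick=2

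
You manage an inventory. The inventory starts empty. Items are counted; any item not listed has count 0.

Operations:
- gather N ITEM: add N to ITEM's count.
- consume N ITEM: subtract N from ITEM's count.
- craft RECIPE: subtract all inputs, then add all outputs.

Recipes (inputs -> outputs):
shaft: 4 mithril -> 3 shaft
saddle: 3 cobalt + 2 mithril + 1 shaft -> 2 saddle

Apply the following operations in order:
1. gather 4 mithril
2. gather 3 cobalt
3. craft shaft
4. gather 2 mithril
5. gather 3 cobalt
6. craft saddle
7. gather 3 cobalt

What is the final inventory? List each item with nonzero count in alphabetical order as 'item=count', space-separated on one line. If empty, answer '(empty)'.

Answer: cobalt=6 saddle=2 shaft=2

Derivation:
After 1 (gather 4 mithril): mithril=4
After 2 (gather 3 cobalt): cobalt=3 mithril=4
After 3 (craft shaft): cobalt=3 shaft=3
After 4 (gather 2 mithril): cobalt=3 mithril=2 shaft=3
After 5 (gather 3 cobalt): cobalt=6 mithril=2 shaft=3
After 6 (craft saddle): cobalt=3 saddle=2 shaft=2
After 7 (gather 3 cobalt): cobalt=6 saddle=2 shaft=2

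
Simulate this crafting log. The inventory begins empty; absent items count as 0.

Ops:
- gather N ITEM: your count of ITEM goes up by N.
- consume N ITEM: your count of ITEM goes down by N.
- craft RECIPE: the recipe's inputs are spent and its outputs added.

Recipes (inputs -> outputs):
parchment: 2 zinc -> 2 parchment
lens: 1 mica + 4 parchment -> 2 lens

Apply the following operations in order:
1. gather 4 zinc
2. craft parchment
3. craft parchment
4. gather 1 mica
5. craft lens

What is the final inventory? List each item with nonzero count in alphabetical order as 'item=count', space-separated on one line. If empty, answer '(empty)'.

Answer: lens=2

Derivation:
After 1 (gather 4 zinc): zinc=4
After 2 (craft parchment): parchment=2 zinc=2
After 3 (craft parchment): parchment=4
After 4 (gather 1 mica): mica=1 parchment=4
After 5 (craft lens): lens=2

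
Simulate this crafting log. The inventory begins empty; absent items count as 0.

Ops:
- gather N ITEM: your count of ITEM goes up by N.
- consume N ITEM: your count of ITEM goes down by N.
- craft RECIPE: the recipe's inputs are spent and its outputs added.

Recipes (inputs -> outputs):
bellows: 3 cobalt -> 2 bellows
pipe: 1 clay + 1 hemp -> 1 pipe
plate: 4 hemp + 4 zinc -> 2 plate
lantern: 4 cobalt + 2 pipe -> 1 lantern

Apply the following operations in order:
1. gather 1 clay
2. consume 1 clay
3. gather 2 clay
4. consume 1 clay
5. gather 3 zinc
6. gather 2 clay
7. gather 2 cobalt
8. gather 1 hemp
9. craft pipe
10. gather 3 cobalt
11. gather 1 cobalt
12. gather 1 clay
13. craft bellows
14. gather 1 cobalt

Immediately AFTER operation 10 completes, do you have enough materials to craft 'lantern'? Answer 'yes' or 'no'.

After 1 (gather 1 clay): clay=1
After 2 (consume 1 clay): (empty)
After 3 (gather 2 clay): clay=2
After 4 (consume 1 clay): clay=1
After 5 (gather 3 zinc): clay=1 zinc=3
After 6 (gather 2 clay): clay=3 zinc=3
After 7 (gather 2 cobalt): clay=3 cobalt=2 zinc=3
After 8 (gather 1 hemp): clay=3 cobalt=2 hemp=1 zinc=3
After 9 (craft pipe): clay=2 cobalt=2 pipe=1 zinc=3
After 10 (gather 3 cobalt): clay=2 cobalt=5 pipe=1 zinc=3

Answer: no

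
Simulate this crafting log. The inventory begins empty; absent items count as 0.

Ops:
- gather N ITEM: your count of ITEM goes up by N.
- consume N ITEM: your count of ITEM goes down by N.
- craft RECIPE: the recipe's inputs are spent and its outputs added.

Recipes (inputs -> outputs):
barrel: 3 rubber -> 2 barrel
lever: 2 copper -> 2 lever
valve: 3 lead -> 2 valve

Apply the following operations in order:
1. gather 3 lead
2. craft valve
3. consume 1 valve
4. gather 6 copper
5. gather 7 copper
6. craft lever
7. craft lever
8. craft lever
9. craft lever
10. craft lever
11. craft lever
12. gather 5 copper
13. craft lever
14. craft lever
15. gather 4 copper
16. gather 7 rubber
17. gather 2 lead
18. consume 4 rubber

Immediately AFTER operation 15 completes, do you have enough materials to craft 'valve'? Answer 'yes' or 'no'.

After 1 (gather 3 lead): lead=3
After 2 (craft valve): valve=2
After 3 (consume 1 valve): valve=1
After 4 (gather 6 copper): copper=6 valve=1
After 5 (gather 7 copper): copper=13 valve=1
After 6 (craft lever): copper=11 lever=2 valve=1
After 7 (craft lever): copper=9 lever=4 valve=1
After 8 (craft lever): copper=7 lever=6 valve=1
After 9 (craft lever): copper=5 lever=8 valve=1
After 10 (craft lever): copper=3 lever=10 valve=1
After 11 (craft lever): copper=1 lever=12 valve=1
After 12 (gather 5 copper): copper=6 lever=12 valve=1
After 13 (craft lever): copper=4 lever=14 valve=1
After 14 (craft lever): copper=2 lever=16 valve=1
After 15 (gather 4 copper): copper=6 lever=16 valve=1

Answer: no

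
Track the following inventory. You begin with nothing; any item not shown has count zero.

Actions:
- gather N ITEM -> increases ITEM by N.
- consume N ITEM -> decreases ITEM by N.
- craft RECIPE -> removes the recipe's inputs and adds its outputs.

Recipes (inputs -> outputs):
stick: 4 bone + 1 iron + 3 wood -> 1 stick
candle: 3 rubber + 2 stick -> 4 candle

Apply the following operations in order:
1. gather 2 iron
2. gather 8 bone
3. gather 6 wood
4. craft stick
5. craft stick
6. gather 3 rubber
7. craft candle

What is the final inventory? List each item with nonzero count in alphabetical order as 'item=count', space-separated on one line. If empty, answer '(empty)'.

After 1 (gather 2 iron): iron=2
After 2 (gather 8 bone): bone=8 iron=2
After 3 (gather 6 wood): bone=8 iron=2 wood=6
After 4 (craft stick): bone=4 iron=1 stick=1 wood=3
After 5 (craft stick): stick=2
After 6 (gather 3 rubber): rubber=3 stick=2
After 7 (craft candle): candle=4

Answer: candle=4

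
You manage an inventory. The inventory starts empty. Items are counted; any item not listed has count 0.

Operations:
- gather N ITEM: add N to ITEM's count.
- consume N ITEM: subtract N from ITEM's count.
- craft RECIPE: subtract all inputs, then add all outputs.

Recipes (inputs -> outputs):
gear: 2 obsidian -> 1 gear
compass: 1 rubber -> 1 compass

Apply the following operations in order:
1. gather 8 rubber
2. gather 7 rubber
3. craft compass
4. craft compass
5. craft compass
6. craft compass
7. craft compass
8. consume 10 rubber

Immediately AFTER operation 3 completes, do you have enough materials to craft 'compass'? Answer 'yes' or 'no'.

Answer: yes

Derivation:
After 1 (gather 8 rubber): rubber=8
After 2 (gather 7 rubber): rubber=15
After 3 (craft compass): compass=1 rubber=14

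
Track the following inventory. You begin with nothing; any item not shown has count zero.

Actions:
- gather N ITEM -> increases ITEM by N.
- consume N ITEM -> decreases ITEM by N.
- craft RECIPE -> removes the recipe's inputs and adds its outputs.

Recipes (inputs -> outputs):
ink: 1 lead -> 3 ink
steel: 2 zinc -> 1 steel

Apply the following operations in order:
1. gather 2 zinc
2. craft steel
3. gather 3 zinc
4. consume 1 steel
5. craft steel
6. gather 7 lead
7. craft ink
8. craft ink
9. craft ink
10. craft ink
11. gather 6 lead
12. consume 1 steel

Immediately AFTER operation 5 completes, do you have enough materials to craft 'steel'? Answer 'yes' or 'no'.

After 1 (gather 2 zinc): zinc=2
After 2 (craft steel): steel=1
After 3 (gather 3 zinc): steel=1 zinc=3
After 4 (consume 1 steel): zinc=3
After 5 (craft steel): steel=1 zinc=1

Answer: no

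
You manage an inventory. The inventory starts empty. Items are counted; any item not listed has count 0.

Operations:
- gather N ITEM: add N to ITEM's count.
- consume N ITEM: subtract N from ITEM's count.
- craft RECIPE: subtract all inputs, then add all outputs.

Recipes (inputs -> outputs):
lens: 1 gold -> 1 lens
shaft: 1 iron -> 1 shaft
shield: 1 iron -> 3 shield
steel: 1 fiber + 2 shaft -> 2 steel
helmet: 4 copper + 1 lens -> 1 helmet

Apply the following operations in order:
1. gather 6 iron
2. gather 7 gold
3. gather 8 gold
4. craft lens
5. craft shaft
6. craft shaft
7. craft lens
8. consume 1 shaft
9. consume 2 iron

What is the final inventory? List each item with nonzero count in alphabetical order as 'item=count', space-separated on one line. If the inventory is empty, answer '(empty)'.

Answer: gold=13 iron=2 lens=2 shaft=1

Derivation:
After 1 (gather 6 iron): iron=6
After 2 (gather 7 gold): gold=7 iron=6
After 3 (gather 8 gold): gold=15 iron=6
After 4 (craft lens): gold=14 iron=6 lens=1
After 5 (craft shaft): gold=14 iron=5 lens=1 shaft=1
After 6 (craft shaft): gold=14 iron=4 lens=1 shaft=2
After 7 (craft lens): gold=13 iron=4 lens=2 shaft=2
After 8 (consume 1 shaft): gold=13 iron=4 lens=2 shaft=1
After 9 (consume 2 iron): gold=13 iron=2 lens=2 shaft=1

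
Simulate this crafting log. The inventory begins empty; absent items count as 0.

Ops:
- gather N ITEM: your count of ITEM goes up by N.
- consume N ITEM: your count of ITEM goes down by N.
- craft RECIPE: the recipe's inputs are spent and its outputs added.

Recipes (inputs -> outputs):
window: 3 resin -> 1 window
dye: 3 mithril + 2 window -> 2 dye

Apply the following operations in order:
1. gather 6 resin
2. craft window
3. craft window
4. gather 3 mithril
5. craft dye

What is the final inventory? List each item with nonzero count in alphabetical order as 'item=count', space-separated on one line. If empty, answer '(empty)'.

Answer: dye=2

Derivation:
After 1 (gather 6 resin): resin=6
After 2 (craft window): resin=3 window=1
After 3 (craft window): window=2
After 4 (gather 3 mithril): mithril=3 window=2
After 5 (craft dye): dye=2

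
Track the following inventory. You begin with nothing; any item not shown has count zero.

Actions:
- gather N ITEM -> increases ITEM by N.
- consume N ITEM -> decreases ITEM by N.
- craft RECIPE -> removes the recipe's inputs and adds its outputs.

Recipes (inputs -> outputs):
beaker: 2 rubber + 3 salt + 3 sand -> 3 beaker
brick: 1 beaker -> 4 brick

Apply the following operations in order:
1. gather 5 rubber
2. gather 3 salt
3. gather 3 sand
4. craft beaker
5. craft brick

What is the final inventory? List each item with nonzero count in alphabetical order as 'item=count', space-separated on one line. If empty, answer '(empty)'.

After 1 (gather 5 rubber): rubber=5
After 2 (gather 3 salt): rubber=5 salt=3
After 3 (gather 3 sand): rubber=5 salt=3 sand=3
After 4 (craft beaker): beaker=3 rubber=3
After 5 (craft brick): beaker=2 brick=4 rubber=3

Answer: beaker=2 brick=4 rubber=3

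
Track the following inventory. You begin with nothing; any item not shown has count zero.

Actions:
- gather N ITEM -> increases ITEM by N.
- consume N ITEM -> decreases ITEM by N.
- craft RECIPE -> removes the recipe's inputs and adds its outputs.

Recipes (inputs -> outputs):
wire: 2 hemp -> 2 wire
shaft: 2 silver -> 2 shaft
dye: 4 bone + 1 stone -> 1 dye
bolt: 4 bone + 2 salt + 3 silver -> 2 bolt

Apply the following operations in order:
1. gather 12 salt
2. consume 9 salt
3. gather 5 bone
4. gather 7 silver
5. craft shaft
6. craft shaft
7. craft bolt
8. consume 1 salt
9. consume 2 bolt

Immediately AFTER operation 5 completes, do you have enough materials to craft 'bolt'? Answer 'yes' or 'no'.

After 1 (gather 12 salt): salt=12
After 2 (consume 9 salt): salt=3
After 3 (gather 5 bone): bone=5 salt=3
After 4 (gather 7 silver): bone=5 salt=3 silver=7
After 5 (craft shaft): bone=5 salt=3 shaft=2 silver=5

Answer: yes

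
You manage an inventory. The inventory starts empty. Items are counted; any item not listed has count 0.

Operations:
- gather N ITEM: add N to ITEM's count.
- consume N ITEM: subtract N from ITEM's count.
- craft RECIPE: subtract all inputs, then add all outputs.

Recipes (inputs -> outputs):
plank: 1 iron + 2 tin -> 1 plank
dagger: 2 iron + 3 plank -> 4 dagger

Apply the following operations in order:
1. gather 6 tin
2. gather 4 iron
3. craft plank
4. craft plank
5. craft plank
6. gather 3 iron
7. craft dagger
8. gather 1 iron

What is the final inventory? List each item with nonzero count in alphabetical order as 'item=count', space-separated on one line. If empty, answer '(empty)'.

Answer: dagger=4 iron=3

Derivation:
After 1 (gather 6 tin): tin=6
After 2 (gather 4 iron): iron=4 tin=6
After 3 (craft plank): iron=3 plank=1 tin=4
After 4 (craft plank): iron=2 plank=2 tin=2
After 5 (craft plank): iron=1 plank=3
After 6 (gather 3 iron): iron=4 plank=3
After 7 (craft dagger): dagger=4 iron=2
After 8 (gather 1 iron): dagger=4 iron=3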